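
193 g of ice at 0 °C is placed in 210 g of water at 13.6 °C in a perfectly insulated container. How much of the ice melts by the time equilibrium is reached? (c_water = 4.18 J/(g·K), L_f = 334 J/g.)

Water can give up m c ΔT = 210·4.18·13.6 = 11938 J before reaching 0 °C.
Melting all 193 g of ice would need 193·334 = 64462 J.
That's not enough to melt it all — equilibrium is at 0 °C with ice remaining.
m_melt = 11938 / L_f = 35.74 g.

m_melted ≈ 35.7 g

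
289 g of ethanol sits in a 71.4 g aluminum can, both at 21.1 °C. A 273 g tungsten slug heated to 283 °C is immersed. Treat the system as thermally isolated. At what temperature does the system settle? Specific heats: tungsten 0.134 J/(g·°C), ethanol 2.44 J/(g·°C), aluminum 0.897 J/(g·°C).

Setting the total heat transfer to zero:
273·0.134·(T − 283) + 289·2.44·(T − 21.1) + 71.4·0.897·(T − 21.1) = 0
36.58(T − 283) + 705.16(T − 21.1) + 64.05(T − 21.1) = 0
(36.58 + 705.16 + 64.05) T = 36.58·283 + 705.16·21.1 + 64.05·21.1
T = 26583 / 805.79 = 33 °C

T_f ≈ 33.0 °C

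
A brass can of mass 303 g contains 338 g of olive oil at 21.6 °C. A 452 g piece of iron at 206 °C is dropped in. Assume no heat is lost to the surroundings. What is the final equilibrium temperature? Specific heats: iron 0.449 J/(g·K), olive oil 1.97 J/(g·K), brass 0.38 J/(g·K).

Let T be the final temperature. ΣQ_i = 0:
452*0.449*(T − 206) + 338*1.97*(T − 21.6) + 303*0.38*(T − 21.6) = 0
202.95(T − 206) + 665.86(T − 21.6) + 115.14(T − 21.6) = 0
(202.95 + 665.86 + 115.14) T = 202.95*206 + 665.86*21.6 + 115.14*21.6
T ≈ 59.63 °C

T_f ≈ 59.6 °C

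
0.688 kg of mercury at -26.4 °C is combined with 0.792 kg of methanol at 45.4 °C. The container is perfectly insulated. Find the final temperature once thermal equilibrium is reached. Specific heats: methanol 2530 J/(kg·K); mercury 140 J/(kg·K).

T_f ≈ 42.1 °C

Conservation of energy gives ΣQ = 0:
0.792·2530·(T − 45.4) + 0.688·140·(T − (-26.4)) = 0
2100.1 T = 88428
T ≈ 42.11 °C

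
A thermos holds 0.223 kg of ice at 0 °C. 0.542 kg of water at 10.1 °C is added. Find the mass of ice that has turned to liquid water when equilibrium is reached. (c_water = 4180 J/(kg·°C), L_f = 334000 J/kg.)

m_melted ≈ 0.0685 kg

Water can give up m c ΔT = 0.542×4180×10.1 = 22882 J before reaching 0 °C.
Melting all 0.223 kg of ice would need 0.223×334000 = 74482 J.
22882 J < 74482 J, so only part of the ice melts and the system sits at 0 °C.
m_melted×334000 = 22882  ⇒  m_melted ≈ 0.06851 kg.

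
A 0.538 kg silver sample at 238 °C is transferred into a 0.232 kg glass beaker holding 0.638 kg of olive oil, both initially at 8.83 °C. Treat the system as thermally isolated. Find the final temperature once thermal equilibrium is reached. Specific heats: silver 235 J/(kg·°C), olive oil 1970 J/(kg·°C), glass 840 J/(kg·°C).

T_f ≈ 27.2 °C

Taking heat into each body as positive, Σ m c ΔT = 0:
0.538*235*(T − 238) + 0.638*1970*(T − 8.83) + 0.232*840*(T − 8.83) = 0
1578.2 T = 42909
T = 42909 / 1578.2 = 27.2 °C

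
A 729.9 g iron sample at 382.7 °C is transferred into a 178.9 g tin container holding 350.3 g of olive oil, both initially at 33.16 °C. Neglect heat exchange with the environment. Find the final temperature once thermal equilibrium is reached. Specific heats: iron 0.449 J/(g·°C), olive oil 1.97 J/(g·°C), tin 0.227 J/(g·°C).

Conservation of energy gives ΣQ = 0:
729.9·0.449·(T − 382.7) + 350.3·1.97·(T − 33.16) + 178.9·0.227·(T − 33.16) = 0
(327.73 + 690.09 + 40.61) T = 327.73·382.7 + 690.09·33.16 + 40.61·33.16
T = 149650 / 1058.4 = 141 °C

T_f ≈ 141.4 °C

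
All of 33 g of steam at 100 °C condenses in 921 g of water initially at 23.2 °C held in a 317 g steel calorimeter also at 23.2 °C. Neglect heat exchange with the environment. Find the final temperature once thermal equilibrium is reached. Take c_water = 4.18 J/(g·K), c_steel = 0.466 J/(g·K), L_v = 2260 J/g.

T_f ≈ 43.8 °C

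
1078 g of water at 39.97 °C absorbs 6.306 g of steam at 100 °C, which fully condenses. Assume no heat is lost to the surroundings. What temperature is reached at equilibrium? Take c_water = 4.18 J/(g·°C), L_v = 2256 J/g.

T_f ≈ 43.5 °C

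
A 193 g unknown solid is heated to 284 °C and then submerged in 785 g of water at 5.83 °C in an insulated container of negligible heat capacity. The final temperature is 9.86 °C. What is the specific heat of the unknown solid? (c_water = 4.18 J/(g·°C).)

c ≈ 0.25 J/(g·°C)

Heat lost by the unknown solid = heat gained by the water:
193·c·(284 − 9.86) = 785·4.18·(9.86 − 5.83)
52909 c = 13224  ⇒  c ≈ 0.2499 J/(g·°C)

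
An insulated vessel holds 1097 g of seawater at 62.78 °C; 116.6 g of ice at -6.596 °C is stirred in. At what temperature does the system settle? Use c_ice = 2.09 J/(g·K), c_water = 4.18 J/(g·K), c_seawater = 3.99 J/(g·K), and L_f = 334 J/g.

Energy conservation, ΣQ = 0:
ice -6.596→0 °C: 116.6×2.09×6.596 = 1607.4
  fusion: m_ice L_f = 116.6×334 = 38944
  meltwater 0→T: 116.6×4.18×T = 487.39 T
  seawater: 4377(T − 62.78)
4864.4 T = 274790 − 40552 = 234238
T ≈ 48.15 °C. Since T > 0 °C, the all-ice-melts assumption holds.

T_f ≈ 48.2 °C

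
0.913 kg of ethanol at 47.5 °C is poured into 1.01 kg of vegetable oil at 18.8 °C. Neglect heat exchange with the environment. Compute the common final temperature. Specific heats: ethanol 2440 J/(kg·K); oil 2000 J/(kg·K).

T_f ≈ 33.9 °C

Energy conservation, ΣQ = 0:
0.913*2440*(T − 47.5) + 1.01*2000*(T − 18.8) = 0
2227.7(T − 47.5) + 2020(T − 18.8) = 0
4247.7 T = 143793
T = 143793 / 4247.7 = 33.9 °C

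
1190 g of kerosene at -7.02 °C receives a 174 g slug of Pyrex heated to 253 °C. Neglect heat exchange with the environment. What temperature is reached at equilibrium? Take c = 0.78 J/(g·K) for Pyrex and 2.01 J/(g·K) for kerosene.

Net heat exchanged in the isolated system is zero:
174*0.78*(T − 253) + 1190*2.01*(T − (-7.02)) = 0
135.72(T − 253) + 2391.9(T − (-7.02)) = 0
(135.72 + 2391.9) T = 135.72*253 + 2391.9*(-7.02)
T = 17546 / 2527.6 = 6.94 °C

T_f ≈ 6.9 °C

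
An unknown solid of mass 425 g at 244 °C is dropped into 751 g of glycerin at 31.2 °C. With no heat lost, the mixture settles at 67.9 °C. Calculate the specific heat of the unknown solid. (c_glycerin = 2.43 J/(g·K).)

Heat lost by the unknown solid = heat gained by the glycerin:
425×c×(244 − 67.9) = 751×2.43×(67.9 − 31.2)
74842 c = 66975  ⇒  c ≈ 0.8949 J/(g·K)

c ≈ 0.895 J/(g·K)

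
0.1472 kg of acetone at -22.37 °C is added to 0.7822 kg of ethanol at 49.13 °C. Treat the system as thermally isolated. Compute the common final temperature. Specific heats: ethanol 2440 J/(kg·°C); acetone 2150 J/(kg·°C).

With ΣQ=0 the equilibrium temperature is the m·c-weighted mean:
T_f = (1908.6·49.13 + 316.48·(-22.37)) / (1908.6 + 316.48)
    = 86688 / 2225 ≈ 38.96 °C

T_f ≈ 39.0 °C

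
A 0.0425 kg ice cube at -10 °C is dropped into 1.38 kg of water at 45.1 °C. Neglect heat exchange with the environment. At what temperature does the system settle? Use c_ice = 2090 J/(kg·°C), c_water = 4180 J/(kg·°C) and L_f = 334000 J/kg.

T_f ≈ 41.2 °C

Heat gained plus heat lost sum to zero:
ice -10→0 °C: 0.0425×2090×10 = 888.25
  fusion: m_ice L_f = 0.0425×334000 = 14195
  warm the meltwater: 177.65 T
  water: 5768.4(T − 45.1)
5946 T = 260155 − 15083 = 245072
T ≈ 41.22 °C — above 0 °C, consistent with complete melting.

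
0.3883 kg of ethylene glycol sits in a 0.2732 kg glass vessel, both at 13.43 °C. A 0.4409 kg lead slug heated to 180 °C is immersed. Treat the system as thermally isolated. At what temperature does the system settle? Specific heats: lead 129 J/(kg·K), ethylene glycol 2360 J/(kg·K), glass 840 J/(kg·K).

T_f ≈ 21.3 °C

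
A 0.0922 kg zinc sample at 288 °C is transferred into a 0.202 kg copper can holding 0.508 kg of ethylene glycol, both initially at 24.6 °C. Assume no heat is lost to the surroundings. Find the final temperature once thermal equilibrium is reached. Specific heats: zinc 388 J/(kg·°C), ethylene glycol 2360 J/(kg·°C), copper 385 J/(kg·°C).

T_f ≈ 31.8 °C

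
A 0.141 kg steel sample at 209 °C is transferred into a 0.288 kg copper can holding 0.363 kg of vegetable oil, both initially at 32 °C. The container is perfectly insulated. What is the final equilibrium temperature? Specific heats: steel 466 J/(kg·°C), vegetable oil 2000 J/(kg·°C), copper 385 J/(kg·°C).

T_f ≈ 44.9 °C

Energy conservation, ΣQ = 0:
0.141*466*(T − 209) + 0.363*2000*(T − 32) + 0.288*385*(T − 32) = 0
65.71(T − 209) + 726(T − 32) + 110.88(T − 32) = 0
(65.71 + 726 + 110.88) T = 65.71*209 + 726*32 + 110.88*32
T = 40513 / 902.59 = 44.9 °C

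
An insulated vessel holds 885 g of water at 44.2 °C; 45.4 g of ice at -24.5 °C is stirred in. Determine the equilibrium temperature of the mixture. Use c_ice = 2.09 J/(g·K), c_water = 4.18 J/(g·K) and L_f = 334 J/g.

Energy conservation, ΣQ = 0:
ice -24.5→0 °C: 45.4×2.09×24.5 = 2324.7; fusion: m_ice L_f = 45.4×334 = 15164; warm the meltwater: 189.77 T; water cools: 885×4.18×(T − 44.2) = 3699.3(T − 44.2)
3889.1 T = 163509 − 17488 = 146021
T ≈ 37.55 °C — above 0 °C, consistent with complete melting.

T_f ≈ 37.5 °C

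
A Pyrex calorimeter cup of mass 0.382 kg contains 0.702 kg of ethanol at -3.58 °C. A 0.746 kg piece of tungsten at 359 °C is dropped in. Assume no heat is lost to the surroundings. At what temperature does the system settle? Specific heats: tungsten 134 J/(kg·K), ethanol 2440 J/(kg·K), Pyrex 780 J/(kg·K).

T_f ≈ 13.6 °C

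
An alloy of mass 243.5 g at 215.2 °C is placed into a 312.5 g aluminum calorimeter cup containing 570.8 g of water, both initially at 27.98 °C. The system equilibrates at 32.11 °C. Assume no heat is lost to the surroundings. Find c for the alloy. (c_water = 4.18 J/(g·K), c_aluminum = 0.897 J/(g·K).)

Conservation of energy gives ΣQ = 0:
243.5·c·(32.11 − 215.2) + 570.8·4.18·(32.11 − 27.98) + 312.5·0.897·(32.11 − 27.98) = 0
-44582 c = -11012
c = -11012/-44582 ≈ 0.247 J/(g·K)

c ≈ 0.247 J/(g·K)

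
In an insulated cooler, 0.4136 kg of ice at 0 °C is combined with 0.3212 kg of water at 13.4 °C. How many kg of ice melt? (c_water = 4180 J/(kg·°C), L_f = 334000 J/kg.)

Cooling the water to 0 °C releases 0.3212×4180×13.4 = 17991 J.
Melting all 0.4136 kg of ice would need 0.4136×334000 = 138142 J.
17991 J < 138142 J, so only part of the ice melts and the system sits at 0 °C.
Mass melted = 17991/334000 ≈ 0.05387 kg.

m_melted ≈ 0.0539 kg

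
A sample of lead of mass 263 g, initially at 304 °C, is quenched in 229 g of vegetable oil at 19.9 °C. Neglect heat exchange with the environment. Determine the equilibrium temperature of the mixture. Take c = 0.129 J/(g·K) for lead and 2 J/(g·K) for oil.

Setting the total heat transfer to zero:
263·0.129·(T − 304) + 229·2·(T − 19.9) = 0
33.93(T − 304) + 458(T − 19.9) = 0
491.93 T = 19428
T ≈ 39.49 °C

T_f ≈ 39.5 °C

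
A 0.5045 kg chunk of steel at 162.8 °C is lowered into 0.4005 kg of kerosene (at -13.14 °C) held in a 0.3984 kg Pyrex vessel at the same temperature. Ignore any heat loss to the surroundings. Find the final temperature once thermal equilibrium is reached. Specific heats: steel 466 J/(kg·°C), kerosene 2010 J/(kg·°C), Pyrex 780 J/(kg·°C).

T_f ≈ 17.5 °C

Net heat exchanged in the isolated system is zero:
0.5045·466·(T − 162.8) + 0.4005·2010·(T − (-13.14)) + 0.3984·780·(T − (-13.14)) = 0
235.1(T − 162.8) + 805(T − (-13.14)) + 310.75(T − (-13.14)) = 0
1350.9 T = 23613
T = 23613 / 1350.9 = 17.5 °C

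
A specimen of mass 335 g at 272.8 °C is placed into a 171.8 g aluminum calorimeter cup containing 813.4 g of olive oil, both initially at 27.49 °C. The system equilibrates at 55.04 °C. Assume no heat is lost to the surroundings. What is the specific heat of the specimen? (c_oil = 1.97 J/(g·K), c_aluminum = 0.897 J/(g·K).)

c ≈ 0.663 J/(g·K)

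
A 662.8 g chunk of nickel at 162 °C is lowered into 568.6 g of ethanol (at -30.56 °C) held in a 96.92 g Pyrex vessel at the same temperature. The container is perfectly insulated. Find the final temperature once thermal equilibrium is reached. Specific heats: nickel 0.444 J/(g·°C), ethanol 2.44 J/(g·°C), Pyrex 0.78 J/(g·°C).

T_f ≈ 1.7 °C

Taking heat into each body as positive, Σ m c ΔT = 0:
662.8*0.444*(T − 162) + 568.6*2.44*(T − (-30.56)) + 96.92*0.78*(T − (-30.56)) = 0
(294.28 + 1387.4 + 75.6) T = 294.28*162 + 1387.4*(-30.56) + 75.6*(-30.56)
T = 2965.2/1757.3 ≈ 1.69 °C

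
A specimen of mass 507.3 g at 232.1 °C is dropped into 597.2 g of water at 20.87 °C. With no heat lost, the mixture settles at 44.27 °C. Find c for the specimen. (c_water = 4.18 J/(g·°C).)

c ≈ 0.613 J/(g·°C)

Energy conservation, ΣQ = 0:
507.3×c×(44.27 − 232.1) + 597.2×4.18×(44.27 − 20.87) = 0
-95286 c = -58413
c = -58413/-95286 ≈ 0.613 J/(g·°C)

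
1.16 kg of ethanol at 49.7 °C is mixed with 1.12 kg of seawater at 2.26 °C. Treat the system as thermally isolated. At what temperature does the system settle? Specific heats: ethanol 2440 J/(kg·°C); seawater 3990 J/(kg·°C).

T_f ≈ 20.7 °C

Heat gained plus heat lost sum to zero:
1.16×2440×(T − 49.7) + 1.12×3990×(T − 2.26) = 0
(2830.4 + 4468.8) T = 2830.4×49.7 + 4468.8×2.26
T ≈ 20.66 °C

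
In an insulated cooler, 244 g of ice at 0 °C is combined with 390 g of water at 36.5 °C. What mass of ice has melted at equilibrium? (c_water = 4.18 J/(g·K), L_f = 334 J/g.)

m_melted ≈ 178 g

Cooling the water to 0 °C releases 390×4.18×36.5 = 59502 J.
Fully melting the ice requires m_ice L_f = 244×334 = 81496 J.
That's not enough to melt it all — equilibrium is at 0 °C with ice remaining.
m_melted×334 = 59502  ⇒  m_melted ≈ 178.2 g.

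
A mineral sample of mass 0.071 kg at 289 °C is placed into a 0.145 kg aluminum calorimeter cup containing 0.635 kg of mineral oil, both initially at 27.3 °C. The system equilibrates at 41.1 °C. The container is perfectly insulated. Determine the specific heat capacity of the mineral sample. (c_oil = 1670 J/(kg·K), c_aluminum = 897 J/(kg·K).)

Let T be the final temperature. ΣQ_i = 0:
0.071·c·(41.1 − 289) + 0.635·1670·(41.1 − 27.3) + 0.145·897·(41.1 − 27.3) = 0
-17.6 c = -16429
c = -16429/-17.6 ≈ 933.4 J/(kg·K)

c ≈ 933 J/(kg·K)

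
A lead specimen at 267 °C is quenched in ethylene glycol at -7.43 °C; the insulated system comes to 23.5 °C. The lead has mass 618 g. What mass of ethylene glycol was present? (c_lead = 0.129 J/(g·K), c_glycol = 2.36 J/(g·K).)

Net heat exchanged in the isolated system is zero:
618×0.129×(23.5 − 267) + m×2.36×(23.5 − (-7.43)) = 0
72.99 m = 19412
m = 19412/72.99 ≈ 265.9 g

m ≈ 266 g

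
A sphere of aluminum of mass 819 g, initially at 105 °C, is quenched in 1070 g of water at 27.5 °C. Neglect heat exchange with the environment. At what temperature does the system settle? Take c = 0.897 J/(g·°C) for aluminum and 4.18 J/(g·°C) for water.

Heat lost by the aluminum equals heat gained by the water:
819*0.897*(105 − T) = 1070*4.18*(T − 27.5)
734.64(105 − T) = 4472.6(T − 27.5)
5207.2 T = 200134  ⇒  T ≈ 38.43 °C

T_f ≈ 38.4 °C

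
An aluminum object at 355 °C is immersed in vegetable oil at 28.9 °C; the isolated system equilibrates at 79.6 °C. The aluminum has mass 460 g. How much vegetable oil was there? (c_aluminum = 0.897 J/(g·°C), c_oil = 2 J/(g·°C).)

m ≈ 1120 g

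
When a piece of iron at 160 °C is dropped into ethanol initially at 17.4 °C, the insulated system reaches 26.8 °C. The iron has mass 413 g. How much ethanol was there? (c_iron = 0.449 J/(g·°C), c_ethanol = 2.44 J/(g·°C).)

m ≈ 1080 g

|Q_iron| = |Q_ethanol|:
413×0.449×(160 − 26.8) = m×2.44×(26.8 − 17.4)
22.94 m = 24700  ⇒  m ≈ 1077 g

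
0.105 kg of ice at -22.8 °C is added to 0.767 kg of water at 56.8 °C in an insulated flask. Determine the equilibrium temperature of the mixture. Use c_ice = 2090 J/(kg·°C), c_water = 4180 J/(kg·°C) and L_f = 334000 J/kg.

T_f ≈ 39.0 °C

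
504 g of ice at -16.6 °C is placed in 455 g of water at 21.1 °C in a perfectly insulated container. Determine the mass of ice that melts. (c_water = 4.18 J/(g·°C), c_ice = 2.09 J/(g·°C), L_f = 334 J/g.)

m_melted ≈ 67.8 g

Cooling the water to 0 °C releases 455·4.18·21.1 = 40130 J.
Of that, 504·2.09·16.6 = 17486 J goes to bring the ice to 0 °C, leaving 22644 J.
Fully melting the ice requires m_ice L_f = 504·334 = 168336 J.
Since 22644 < 168336 J, not all the ice melts; equilibrium is at 0 °C.
m_melt = 22644 / L_f = 67.8 g.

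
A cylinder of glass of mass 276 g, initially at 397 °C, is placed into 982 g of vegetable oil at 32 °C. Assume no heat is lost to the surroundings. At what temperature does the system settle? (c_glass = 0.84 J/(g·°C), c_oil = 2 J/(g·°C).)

With ΣQ=0 the equilibrium temperature is the m·c-weighted mean:
T_f = (231.84×397 + 1964×32) / (231.84 + 1964)
    = 154888 / 2195.8 ≈ 70.54 °C

T_f ≈ 70.5 °C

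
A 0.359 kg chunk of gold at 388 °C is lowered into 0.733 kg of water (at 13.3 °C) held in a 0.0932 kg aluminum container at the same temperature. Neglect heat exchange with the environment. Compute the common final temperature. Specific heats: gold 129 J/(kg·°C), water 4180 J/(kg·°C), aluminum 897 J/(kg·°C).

Energy conservation, ΣQ = 0:
0.359·129·(T − 388) + 0.733·4180·(T − 13.3) + 0.0932·897·(T − 13.3) = 0
3193.9 T = 59831
T = 59831/3193.9 ≈ 18.73 °C

T_f ≈ 18.7 °C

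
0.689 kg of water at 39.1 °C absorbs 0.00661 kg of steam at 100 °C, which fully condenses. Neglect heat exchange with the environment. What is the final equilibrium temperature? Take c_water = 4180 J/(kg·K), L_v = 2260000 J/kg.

T_f ≈ 44.8 °C

Conservation of energy gives ΣQ = 0:
condense steam: −0.00661·2260000 = −14939
  condensed water 100 °C→T: 27.63(T − 100)
  original water: 2880(T − 39.1)
2907.6 T = 14939 + 2763 + 112609 = 130310
T ≈ 44.82 °C, under the boiling point, so the assumption holds.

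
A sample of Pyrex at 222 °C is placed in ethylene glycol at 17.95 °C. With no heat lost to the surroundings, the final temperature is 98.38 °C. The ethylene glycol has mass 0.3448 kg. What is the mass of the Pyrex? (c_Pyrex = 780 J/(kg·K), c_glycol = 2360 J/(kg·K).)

m ≈ 0.679 kg

Heat gained plus heat lost sum to zero:
m×780×(98.38 − 222) + 0.3448×2360×(98.38 − 17.95) = 0
-96424 m = -65448
m = -65448/-96424 ≈ 0.6788 kg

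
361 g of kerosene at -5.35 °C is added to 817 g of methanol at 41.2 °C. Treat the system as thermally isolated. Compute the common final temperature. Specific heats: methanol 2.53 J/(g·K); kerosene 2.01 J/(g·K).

Let T be the final temperature. ΣQ_i = 0:
817×2.53×(T − 41.2) + 361×2.01×(T − (-5.35)) = 0
2067(T − 41.2) + 725.61(T − (-5.35)) = 0
2792.6 T = 81279
T = 81279/2792.6 ≈ 29.10 °C

T_f ≈ 29.1 °C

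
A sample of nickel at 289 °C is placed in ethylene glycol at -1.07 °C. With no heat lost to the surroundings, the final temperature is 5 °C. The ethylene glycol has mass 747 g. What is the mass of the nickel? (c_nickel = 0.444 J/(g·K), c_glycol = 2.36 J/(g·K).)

Taking heat into each body as positive, Σ m c ΔT = 0:
m·0.444·(5 − 289) + 747·2.36·(5 − (-1.07)) = 0
-126.1 m = -10701
m = -10701/-126.1 ≈ 84.86 g

m ≈ 84.9 g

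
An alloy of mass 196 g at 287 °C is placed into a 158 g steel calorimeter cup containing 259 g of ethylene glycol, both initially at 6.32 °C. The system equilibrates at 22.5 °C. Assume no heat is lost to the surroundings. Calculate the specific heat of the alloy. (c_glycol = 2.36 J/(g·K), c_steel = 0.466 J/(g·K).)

Taking heat into each body as positive, Σ m c ΔT = 0:
196·c·(22.5 − 287) + 259·2.36·(22.5 − 6.32) + 158·0.466·(22.5 − 6.32) = 0
-51842 c = -11081
c = -11081/-51842 ≈ 0.2137 J/(g·K)

c ≈ 0.214 J/(g·K)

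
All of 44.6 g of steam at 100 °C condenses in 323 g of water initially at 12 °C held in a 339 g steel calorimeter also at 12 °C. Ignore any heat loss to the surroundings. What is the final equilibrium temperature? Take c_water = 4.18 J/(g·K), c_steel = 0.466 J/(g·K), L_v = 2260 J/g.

Heat gained plus heat lost sum to zero:
condense steam: −44.6·2260 = −100796
  condensed water 100 °C→T: 186.43(T − 100)
  original water: 1350.1(T − 12)
  steel cup: 339·0.466·(T − 12) = 157.97(T − 12)
1694.5 T = 100796 + 18643 + 18097 = 137536
T ≈ 81.16 °C, under the boiling point, so the assumption holds.

T_f ≈ 81.2 °C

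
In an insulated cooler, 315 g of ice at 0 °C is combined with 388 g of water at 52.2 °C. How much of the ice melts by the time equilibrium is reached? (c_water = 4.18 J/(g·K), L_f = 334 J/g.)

m_melted ≈ 253 g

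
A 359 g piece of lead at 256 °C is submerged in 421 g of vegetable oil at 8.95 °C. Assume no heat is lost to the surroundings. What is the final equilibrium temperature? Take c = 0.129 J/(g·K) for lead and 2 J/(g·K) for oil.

T_f ≈ 21.8 °C

T_f is the heat-capacity-weighted average of the initial temperatures:
T_f = (46.31×256 + 842×8.95) / (46.31 + 842)
    = 19392 / 888.31 ≈ 21.83 °C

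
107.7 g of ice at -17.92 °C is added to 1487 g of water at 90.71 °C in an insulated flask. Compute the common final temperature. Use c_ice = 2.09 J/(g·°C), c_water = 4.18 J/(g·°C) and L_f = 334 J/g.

T_f ≈ 78.6 °C

Net heat exchanged in the isolated system is zero:
ice -17.92→0 °C: 107.7·2.09·17.92 = 4033.7; latent heat to melt: 107.7·334 = 35972; meltwater 0→T: 107.7·4.18·T = 450.19 T; water: 6215.7(T − 90.71)
6665.8 T = 563823 − 40005 = 523817
T ≈ 78.58 °C (positive, so assuming full melt was valid).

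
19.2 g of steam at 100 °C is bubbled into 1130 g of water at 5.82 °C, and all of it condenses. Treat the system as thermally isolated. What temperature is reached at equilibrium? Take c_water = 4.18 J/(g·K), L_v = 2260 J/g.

Sum of m c ΔT and latent-heat terms is zero:
steam→water at 100 °C releases m L_v = 19.2·2260 = 43392; condensed water 100 °C→T: 80.26(T − 100); water warms: 1130·4.18·(T − 5.82) = 4723.4(T − 5.82)
4803.7 T = 43392 + 8025.6 + 27490 = 78908
T ≈ 16.43 °C, under the boiling point, so the assumption holds.

T_f ≈ 16.4 °C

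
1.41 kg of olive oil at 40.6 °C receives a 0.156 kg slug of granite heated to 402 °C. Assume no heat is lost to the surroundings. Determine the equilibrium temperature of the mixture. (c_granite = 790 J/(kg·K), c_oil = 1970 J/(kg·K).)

T_f ≈ 56.0 °C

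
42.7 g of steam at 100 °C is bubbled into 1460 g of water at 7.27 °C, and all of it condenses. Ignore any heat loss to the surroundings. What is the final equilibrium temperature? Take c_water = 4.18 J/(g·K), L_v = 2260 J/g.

T_f ≈ 25.3 °C

Conservation of energy gives ΣQ = 0:
condense steam: −42.7·2260 = −96502
  condensed water 100 °C→T: 178.49(T − 100)
  original water: 6102.8(T − 7.27)
6281.3 T = 96502 + 17849 + 44367 = 158718
T ≈ 25.27 °C, under the boiling point, so the assumption holds.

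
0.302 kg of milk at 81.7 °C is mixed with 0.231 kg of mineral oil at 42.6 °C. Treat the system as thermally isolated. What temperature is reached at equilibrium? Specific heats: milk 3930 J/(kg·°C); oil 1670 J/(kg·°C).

T_f ≈ 72.1 °C

Energy conservation, ΣQ = 0:
0.302·3930·(T − 81.7) + 0.231·1670·(T − 42.6) = 0
(1186.9 + 385.77) T = 1186.9·81.7 + 385.77·42.6
T = 113400/1572.6 ≈ 72.11 °C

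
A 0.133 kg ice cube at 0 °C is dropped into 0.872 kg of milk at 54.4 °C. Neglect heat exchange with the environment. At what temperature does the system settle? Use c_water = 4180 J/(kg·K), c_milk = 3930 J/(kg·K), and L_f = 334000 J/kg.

Sum of m c ΔT and latent-heat terms is zero:
melt ice: 0.133·334000 = 44422
  meltwater 0→T: 0.133·4180·T = 555.94 T
  milk: 3427(T − 54.4)
3982.9 T = 186427 − 44422 = 142005
T ≈ 35.65 °C (positive, so assuming full melt was valid).

T_f ≈ 35.7 °C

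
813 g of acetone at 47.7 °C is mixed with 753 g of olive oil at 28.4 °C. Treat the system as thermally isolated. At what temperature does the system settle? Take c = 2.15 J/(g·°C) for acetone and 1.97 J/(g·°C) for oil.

T_f ≈ 38.8 °C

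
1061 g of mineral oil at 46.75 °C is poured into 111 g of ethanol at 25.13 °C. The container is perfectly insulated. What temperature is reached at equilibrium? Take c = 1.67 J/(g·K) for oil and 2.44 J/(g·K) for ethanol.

Net heat exchanged in the isolated system is zero:
1061×1.67×(T − 46.75) + 111×2.44×(T − 25.13) = 0
1771.9(T − 46.75) + 270.84(T − 25.13) = 0
2042.7 T = 89641
T = 89641 / 2042.7 = 43.9 °C

T_f ≈ 43.9 °C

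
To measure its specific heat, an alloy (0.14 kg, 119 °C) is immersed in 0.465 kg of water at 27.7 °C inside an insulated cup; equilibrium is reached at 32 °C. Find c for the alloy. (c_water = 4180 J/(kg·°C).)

c ≈ 686 J/(kg·°C)

Heat gained plus heat lost sum to zero:
0.14·c·(32 − 119) + 0.465·4180·(32 − 27.7) = 0
-12.18 c = -8357.9
c = -8357.9/-12.18 ≈ 686.2 J/(kg·°C)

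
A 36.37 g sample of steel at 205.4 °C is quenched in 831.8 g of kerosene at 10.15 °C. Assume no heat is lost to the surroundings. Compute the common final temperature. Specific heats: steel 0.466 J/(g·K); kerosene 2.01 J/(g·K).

T_f ≈ 12.1 °C

|Q_steel| = |Q_kerosene|:
36.37×0.466×(205.4 − T) = 831.8×2.01×(T − 10.15)
16.95(205.4 − T) = 1671.9(T − 10.15)
1688.9 T = 20451  ⇒  T ≈ 12.11 °C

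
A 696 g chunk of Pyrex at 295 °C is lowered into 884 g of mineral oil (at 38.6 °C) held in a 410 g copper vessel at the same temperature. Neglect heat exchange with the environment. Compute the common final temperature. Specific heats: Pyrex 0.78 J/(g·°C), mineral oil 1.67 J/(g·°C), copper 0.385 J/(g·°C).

Taking heat into each body as positive, Σ m c ΔT = 0:
696*0.78*(T − 295) + 884*1.67*(T − 38.6) + 410*0.385*(T − 38.6) = 0
542.88(T − 295) + 1476.3(T − 38.6) + 157.85(T − 38.6) = 0
2177 T = 223227
T = 223227 / 2177 = 103 °C

T_f ≈ 102.5 °C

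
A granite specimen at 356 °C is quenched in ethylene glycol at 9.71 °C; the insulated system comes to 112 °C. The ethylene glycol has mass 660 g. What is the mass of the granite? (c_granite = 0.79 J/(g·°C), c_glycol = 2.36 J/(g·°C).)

m ≈ 827 g

Heat lost by the granite = heat gained by the glycol:
m·0.79·(356 − 112) = 660·2.36·(112 − 9.71)
192.76 m = 159327  ⇒  m ≈ 826.6 g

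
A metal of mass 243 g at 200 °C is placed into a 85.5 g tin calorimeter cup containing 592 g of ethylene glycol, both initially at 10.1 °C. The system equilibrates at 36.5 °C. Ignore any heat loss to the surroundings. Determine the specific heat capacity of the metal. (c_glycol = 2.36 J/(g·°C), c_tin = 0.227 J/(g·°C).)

Setting the total heat transfer to zero:
243×c×(36.5 − 200) + 592×2.36×(36.5 − 10.1) + 85.5×0.227×(36.5 − 10.1) = 0
-39730 c = -37396
c = -37396/-39730 ≈ 0.9413 J/(g·°C)

c ≈ 0.941 J/(g·°C)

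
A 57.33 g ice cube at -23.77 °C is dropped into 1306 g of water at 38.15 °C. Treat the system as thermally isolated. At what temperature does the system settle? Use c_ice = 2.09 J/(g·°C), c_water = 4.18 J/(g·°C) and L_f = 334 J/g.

Taking heat into each body as positive, Σ m c ΔT = 0:
ice -23.77→0 °C: 57.33×2.09×23.77 = 2848.1
  fusion: m_ice L_f = 57.33×334 = 19148
  warm the meltwater: 239.64 T
  water: 5459.1(T − 38.15)
5698.7 T = 208264 − 21996 = 186268
T ≈ 32.69 °C. Since T > 0 °C, the all-ice-melts assumption holds.

T_f ≈ 32.7 °C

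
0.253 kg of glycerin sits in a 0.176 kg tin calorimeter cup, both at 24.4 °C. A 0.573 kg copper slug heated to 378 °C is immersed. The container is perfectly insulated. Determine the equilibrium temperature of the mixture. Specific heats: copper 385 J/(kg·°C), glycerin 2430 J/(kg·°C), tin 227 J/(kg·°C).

T_f ≈ 113.5 °C

Taking heat into each body as positive, Σ m c ΔT = 0:
0.573·385·(T − 378) + 0.253·2430·(T − 24.4) + 0.176·227·(T − 24.4) = 0
875.35 T = 99364
T = 99364 / 875.35 = 114 °C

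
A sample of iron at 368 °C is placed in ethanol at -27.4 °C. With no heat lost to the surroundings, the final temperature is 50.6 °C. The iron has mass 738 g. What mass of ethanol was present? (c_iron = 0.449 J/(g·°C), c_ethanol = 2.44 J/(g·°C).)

m ≈ 553 g

Heat lost by the iron = heat gained by the ethanol:
738·0.449·(368 − 50.6) = m·2.44·(50.6 − (-27.4))
190.32 m = 105174  ⇒  m ≈ 552.6 g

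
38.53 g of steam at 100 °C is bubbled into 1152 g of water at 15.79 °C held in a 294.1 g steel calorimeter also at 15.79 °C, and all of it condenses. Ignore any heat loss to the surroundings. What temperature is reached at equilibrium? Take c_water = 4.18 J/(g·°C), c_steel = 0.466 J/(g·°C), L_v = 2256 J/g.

Energy balance with sensible and latent terms:
latent heat released on condensation: 38.53·2256 = 86924
  condensate cools 100→T: 38.53·4.18·(T − 100) = 161.06(T − 100)
  water warms: 1152·4.18·(T − 15.79) = 4815.4(T − 15.79)
  cup: 137.05(T − 15.79)
5113.5 T = 86924 + 16106 + 78199 = 181228
T ≈ 35.44 °C (< 100 °C, so full condensation is consistent).

T_f ≈ 35.4 °C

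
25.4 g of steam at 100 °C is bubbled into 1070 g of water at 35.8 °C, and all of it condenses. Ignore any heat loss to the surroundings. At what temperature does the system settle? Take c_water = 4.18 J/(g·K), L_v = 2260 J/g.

T_f ≈ 49.8 °C

Sum of m c ΔT and latent-heat terms is zero:
condense steam: −25.4·2260 = −57404
  condensate cools 100→T: 25.4·4.18·(T − 100) = 106.17(T − 100)
  water warms: 1070·4.18·(T − 35.8) = 4472.6(T − 35.8)
4578.8 T = 57404 + 10617 + 160119 = 228140
T ≈ 49.83 °C (< 100 °C, so full condensation is consistent).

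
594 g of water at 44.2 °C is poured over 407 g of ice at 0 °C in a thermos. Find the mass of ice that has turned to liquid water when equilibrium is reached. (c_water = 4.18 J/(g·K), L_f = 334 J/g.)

m_melted ≈ 329 g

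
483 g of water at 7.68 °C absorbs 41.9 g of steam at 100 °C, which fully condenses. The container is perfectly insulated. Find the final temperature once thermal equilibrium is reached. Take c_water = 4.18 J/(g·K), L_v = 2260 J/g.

T_f ≈ 58.2 °C

Taking heat into each body as positive, Σ m c ΔT = 0:
latent heat released on condensation: 41.9×2260 = 94694; condensate cools 100→T: 41.9×4.18×(T − 100) = 175.14(T − 100); original water: 2018.9(T − 7.68)
2194.1 T = 94694 + 17514 + 15505 = 127714
T ≈ 58.21 °C — below 100 °C, confirming all the steam condensed.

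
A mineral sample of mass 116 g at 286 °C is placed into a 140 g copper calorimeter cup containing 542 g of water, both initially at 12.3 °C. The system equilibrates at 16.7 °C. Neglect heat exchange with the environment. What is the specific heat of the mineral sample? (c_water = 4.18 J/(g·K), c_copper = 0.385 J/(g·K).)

c ≈ 0.327 J/(g·K)

Net heat exchanged in the isolated system is zero:
116·c·(16.7 − 286) + 542·4.18·(16.7 − 12.3) + 140·0.385·(16.7 − 12.3) = 0
-31239 c = -10206
c = -10206/-31239 ≈ 0.3267 J/(g·K)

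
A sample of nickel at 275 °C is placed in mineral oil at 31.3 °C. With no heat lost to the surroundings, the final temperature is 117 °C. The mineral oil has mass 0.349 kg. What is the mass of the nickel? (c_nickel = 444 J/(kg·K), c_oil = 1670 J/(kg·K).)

m ≈ 0.712 kg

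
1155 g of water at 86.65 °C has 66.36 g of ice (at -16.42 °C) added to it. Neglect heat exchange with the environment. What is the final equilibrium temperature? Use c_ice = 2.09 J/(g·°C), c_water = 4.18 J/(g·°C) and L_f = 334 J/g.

T_f ≈ 77.2 °C

Setting the total heat transfer to zero:
warm ice to 0 °C: 66.36·2.09·(0 − (-16.42)) = 2277.3
  melt ice: 66.36·334 = 22164
  meltwater 0→T: 66.36·4.18·T = 277.38 T
  water cools: 1155·4.18·(T − 86.65) = 4827.9(T − 86.65)
5105.3 T = 418338 − 24442 = 393896
T ≈ 77.15 °C — above 0 °C, consistent with complete melting.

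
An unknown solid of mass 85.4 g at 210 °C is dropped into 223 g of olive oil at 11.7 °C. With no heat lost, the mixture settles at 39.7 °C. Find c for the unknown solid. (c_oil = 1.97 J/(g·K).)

Taking heat into each body as positive, Σ m c ΔT = 0:
85.4×c×(39.7 − 210) + 223×1.97×(39.7 − 11.7) = 0
-14544 c = -12301
c = -12301/-14544 ≈ 0.8458 J/(g·K)

c ≈ 0.846 J/(g·K)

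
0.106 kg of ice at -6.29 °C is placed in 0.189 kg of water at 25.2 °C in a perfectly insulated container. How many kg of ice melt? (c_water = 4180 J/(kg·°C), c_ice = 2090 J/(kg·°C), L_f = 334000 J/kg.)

m_melted ≈ 0.0554 kg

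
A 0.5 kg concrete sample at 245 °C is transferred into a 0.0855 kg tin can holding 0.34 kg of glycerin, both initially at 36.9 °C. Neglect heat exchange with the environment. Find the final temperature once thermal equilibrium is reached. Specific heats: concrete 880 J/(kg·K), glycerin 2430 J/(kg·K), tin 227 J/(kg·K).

T_f ≈ 108.1 °C

Net heat exchanged in the isolated system is zero:
0.5×880×(T − 245) + 0.34×2430×(T − 36.9) + 0.0855×227×(T − 36.9) = 0
440(T − 245) + 826.2(T − 36.9) + 19.41(T − 36.9) = 0
(440 + 826.2 + 19.41) T = 440×245 + 826.2×36.9 + 19.41×36.9
T ≈ 108.12 °C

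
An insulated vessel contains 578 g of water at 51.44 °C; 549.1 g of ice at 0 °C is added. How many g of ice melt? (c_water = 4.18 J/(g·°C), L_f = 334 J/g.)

m_melted ≈ 372 g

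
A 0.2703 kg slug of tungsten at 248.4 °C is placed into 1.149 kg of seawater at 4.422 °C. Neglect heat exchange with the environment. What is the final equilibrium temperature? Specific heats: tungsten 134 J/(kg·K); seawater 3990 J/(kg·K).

Heat gained plus heat lost sum to zero:
0.2703*134*(T − 248.4) + 1.149*3990*(T − 4.422) = 0
(36.22 + 4584.5) T = 36.22*248.4 + 4584.5*4.422
T = 29270/4620.7 ≈ 6.33 °C

T_f ≈ 6.3 °C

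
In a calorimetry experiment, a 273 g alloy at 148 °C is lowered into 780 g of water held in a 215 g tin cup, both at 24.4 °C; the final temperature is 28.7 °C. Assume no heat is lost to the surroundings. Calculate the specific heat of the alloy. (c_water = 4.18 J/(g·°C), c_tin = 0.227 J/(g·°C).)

c ≈ 0.437 J/(g·°C)

Setting the total heat transfer to zero:
273×c×(28.7 − 148) + 780×4.18×(28.7 − 24.4) + 215×0.227×(28.7 − 24.4) = 0
-32569 c = -14230
c = -14230/-32569 ≈ 0.4369 J/(g·°C)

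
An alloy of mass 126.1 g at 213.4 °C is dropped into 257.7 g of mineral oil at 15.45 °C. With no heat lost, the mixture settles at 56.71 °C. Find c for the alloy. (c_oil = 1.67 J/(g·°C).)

Taking heat into each body as positive, Σ m c ΔT = 0:
126.1×c×(56.71 − 213.4) + 257.7×1.67×(56.71 − 15.45) = 0
-19759 c = -17757
c = -17757/-19759 ≈ 0.8987 J/(g·°C)

c ≈ 0.899 J/(g·°C)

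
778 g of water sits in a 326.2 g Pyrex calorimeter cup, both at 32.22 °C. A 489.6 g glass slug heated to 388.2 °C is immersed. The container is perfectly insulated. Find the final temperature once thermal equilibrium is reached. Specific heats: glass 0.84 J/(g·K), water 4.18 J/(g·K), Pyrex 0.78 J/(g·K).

T_f ≈ 69.6 °C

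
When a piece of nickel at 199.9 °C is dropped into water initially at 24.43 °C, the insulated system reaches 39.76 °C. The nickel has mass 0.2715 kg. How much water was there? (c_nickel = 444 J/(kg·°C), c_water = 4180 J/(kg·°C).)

Let T be the final temperature. ΣQ_i = 0:
0.2715·444·(39.76 − 199.9) + m·4180·(39.76 − 24.43) = 0
64079 m = 19304
m = 19304/64079 ≈ 0.3013 kg

m ≈ 0.301 kg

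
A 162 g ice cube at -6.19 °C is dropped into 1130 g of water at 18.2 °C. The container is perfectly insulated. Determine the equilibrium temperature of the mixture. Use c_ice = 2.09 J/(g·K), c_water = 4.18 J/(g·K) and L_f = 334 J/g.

T_f ≈ 5.5 °C

Sum of m c ΔT and latent-heat terms is zero:
ice -6.19→0 °C: 162·2.09·6.19 = 2095.8
  fusion: m_ice L_f = 162·334 = 54108
  warm the meltwater: 677.16 T
  water cools: 1130·4.18·(T − 18.2) = 4723.4(T − 18.2)
5400.6 T = 85966 − 56204 = 29762
T ≈ 5.51 °C. Since T > 0 °C, the all-ice-melts assumption holds.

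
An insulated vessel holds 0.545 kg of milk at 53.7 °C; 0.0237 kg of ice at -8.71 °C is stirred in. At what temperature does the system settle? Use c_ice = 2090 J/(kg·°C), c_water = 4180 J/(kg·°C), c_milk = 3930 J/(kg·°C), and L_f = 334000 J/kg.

T_f ≈ 47.6 °C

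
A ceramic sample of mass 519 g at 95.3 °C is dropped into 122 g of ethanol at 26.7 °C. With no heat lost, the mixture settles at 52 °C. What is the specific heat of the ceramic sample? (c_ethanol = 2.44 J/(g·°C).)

c ≈ 0.335 J/(g·°C)

Heat lost by the ceramic sample = heat gained by the ethanol:
519·c·(95.3 − 52) = 122·2.44·(52 − 26.7)
22473 c = 7531.3  ⇒  c ≈ 0.3351 J/(g·°C)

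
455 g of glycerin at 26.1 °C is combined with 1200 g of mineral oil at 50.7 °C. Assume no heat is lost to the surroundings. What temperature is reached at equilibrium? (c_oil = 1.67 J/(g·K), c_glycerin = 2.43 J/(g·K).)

T_f ≈ 42.0 °C

Conservation of energy gives ΣQ = 0:
1200*1.67*(T − 50.7) + 455*2.43*(T − 26.1) = 0
2004(T − 50.7) + 1105.7(T − 26.1) = 0
(2004 + 1105.7) T = 2004*50.7 + 1105.7*26.1
T = 130460/3109.7 ≈ 41.95 °C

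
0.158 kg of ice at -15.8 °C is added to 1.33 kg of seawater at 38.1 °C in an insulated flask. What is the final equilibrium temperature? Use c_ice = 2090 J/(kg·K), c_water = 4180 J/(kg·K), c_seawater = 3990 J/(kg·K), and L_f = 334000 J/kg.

Heat gained plus heat lost sum to zero:
ice -15.8→0 °C: 0.158×2090×15.8 = 5217.5
  latent heat to melt: 0.158×334000 = 52772
  meltwater 0→T: 0.158×4180×T = 660.44 T
  seawater: 5306.7(T − 38.1)
5967.1 T = 202185 − 57989 = 144196
T ≈ 24.16 °C. Since T > 0 °C, the all-ice-melts assumption holds.

T_f ≈ 24.2 °C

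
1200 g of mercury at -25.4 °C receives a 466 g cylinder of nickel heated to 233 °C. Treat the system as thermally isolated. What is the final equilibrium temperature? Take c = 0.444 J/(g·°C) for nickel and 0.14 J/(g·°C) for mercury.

T_f ≈ 117.2 °C

T_f = Σ m_i c_i T_i / Σ m_i c_i:
T_f = (206.9×233 + 168×(-25.4)) / (206.9 + 168)
    = 43941 / 374.9 ≈ 117.21 °C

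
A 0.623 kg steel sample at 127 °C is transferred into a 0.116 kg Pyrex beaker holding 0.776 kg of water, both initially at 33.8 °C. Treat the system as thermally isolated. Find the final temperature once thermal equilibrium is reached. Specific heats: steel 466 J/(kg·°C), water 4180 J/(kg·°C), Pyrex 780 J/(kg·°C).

T_f ≈ 41.3 °C

Heat gained plus heat lost sum to zero:
0.623×466×(T − 127) + 0.776×4180×(T − 33.8) + 0.116×780×(T − 33.8) = 0
290.32(T − 127) + 3243.7(T − 33.8) + 90.48(T − 33.8) = 0
(290.32 + 3243.7 + 90.48) T = 290.32×127 + 3243.7×33.8 + 90.48×33.8
T = 149565 / 3624.5 = 41.3 °C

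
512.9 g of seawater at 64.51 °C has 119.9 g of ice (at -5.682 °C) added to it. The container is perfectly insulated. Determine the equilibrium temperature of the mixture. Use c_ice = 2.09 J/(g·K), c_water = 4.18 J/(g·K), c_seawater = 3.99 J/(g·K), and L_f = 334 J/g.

T_f ≈ 35.5 °C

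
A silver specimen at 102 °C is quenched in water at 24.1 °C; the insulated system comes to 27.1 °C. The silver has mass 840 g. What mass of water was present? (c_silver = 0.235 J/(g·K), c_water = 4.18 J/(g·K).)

m ≈ 1180 g

|Q_silver| = |Q_water|:
840·0.235·(102 − 27.1) = m·4.18·(27.1 − 24.1)
12.54 m = 14785  ⇒  m ≈ 1179 g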